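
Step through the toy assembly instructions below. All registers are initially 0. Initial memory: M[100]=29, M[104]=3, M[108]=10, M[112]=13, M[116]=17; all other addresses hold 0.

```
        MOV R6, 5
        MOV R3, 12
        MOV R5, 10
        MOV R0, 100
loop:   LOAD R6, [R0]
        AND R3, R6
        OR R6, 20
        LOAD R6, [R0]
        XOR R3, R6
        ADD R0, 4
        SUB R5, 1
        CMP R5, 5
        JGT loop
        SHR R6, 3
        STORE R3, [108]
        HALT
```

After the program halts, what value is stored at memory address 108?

after MOV R6, 5: R6=5
after MOV R3, 12: R3=12
after MOV R5, 10: R5=10
after MOV R0, 100: R0=100
after LOAD R6, [R0]: R6=M[100]=29
after AND R3, R6: R3=12&29=12
after OR R6, 20: R6=29|20=29
after LOAD R6, [R0]: R6=M[100]=29
after XOR R3, R6: R3=12^29=17
after ADD R0, 4: R0=100+4=104
after SUB R5, 1: R5=10-1=9
CMP R5, 5  (cmp 9,5)
JGT loop: taken
after LOAD R6, [R0]: R6=M[104]=3
after AND R3, R6: R3=17&3=1
after OR R6, 20: R6=3|20=23
after LOAD R6, [R0]: R6=M[104]=3
after XOR R3, R6: R3=1^3=2
after ADD R0, 4: R0=104+4=108
after SUB R5, 1: R5=9-1=8
CMP R5, 5  (cmp 8,5)
JGT loop: taken
after LOAD R6, [R0]: R6=M[108]=10
after AND R3, R6: R3=2&10=2
after OR R6, 20: R6=10|20=30
after LOAD R6, [R0]: R6=M[108]=10
after XOR R3, R6: R3=2^10=8
after ADD R0, 4: R0=108+4=112
after SUB R5, 1: R5=8-1=7
CMP R5, 5  (cmp 7,5)
JGT loop: taken
after LOAD R6, [R0]: R6=M[112]=13
after AND R3, R6: R3=8&13=8
after OR R6, 20: R6=13|20=29
after LOAD R6, [R0]: R6=M[112]=13
after XOR R3, R6: R3=8^13=5
after ADD R0, 4: R0=112+4=116
after SUB R5, 1: R5=7-1=6
CMP R5, 5  (cmp 6,5)
JGT loop: taken
after LOAD R6, [R0]: R6=M[116]=17
after AND R3, R6: R3=5&17=1
after OR R6, 20: R6=17|20=21
after LOAD R6, [R0]: R6=M[116]=17
after XOR R3, R6: R3=1^17=16
after ADD R0, 4: R0=116+4=120
after SUB R5, 1: R5=6-1=5
CMP R5, 5  (cmp 5,5)
JGT loop: not taken
after SHR R6, 3: R6=17>>3=2
STORE R3, [108] → M[108]=16
halt.

16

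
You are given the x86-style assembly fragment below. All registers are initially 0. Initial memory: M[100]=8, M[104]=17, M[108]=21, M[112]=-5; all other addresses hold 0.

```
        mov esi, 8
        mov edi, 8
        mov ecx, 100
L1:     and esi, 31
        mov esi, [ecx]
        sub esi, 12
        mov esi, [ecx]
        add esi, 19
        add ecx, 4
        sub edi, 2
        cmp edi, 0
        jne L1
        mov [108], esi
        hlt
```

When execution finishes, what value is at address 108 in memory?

14

mov esi, 8 → esi=8
mov edi, 8 → edi=8
mov ecx, 100 → ecx=100
and esi, 31 → esi=8&31=8
mov esi, [ecx] → esi=M[100]=8
sub esi, 12 → esi=8-12=-4
mov esi, [ecx] → esi=M[100]=8
add esi, 19 → esi=8+19=27
add ecx, 4 → ecx=100+4=104
sub edi, 2 → edi=8-2=6
cmp edi, 0  (cmp 6,0)
jne L1: taken
and esi, 31 → esi=27&31=27
mov esi, [ecx] → esi=M[104]=17
sub esi, 12 → esi=17-12=5
mov esi, [ecx] → esi=M[104]=17
add esi, 19 → esi=17+19=36
add ecx, 4 → ecx=104+4=108
sub edi, 2 → edi=6-2=4
cmp edi, 0  (cmp 4,0)
jne L1: taken
and esi, 31 → esi=36&31=4
mov esi, [ecx] → esi=M[108]=21
sub esi, 12 → esi=21-12=9
mov esi, [ecx] → esi=M[108]=21
add esi, 19 → esi=21+19=40
add ecx, 4 → ecx=108+4=112
sub edi, 2 → edi=4-2=2
cmp edi, 0  (cmp 2,0)
jne L1: taken
and esi, 31 → esi=40&31=8
mov esi, [ecx] → esi=M[112]=-5
sub esi, 12 → esi=(-5)-12=-17
mov esi, [ecx] → esi=M[112]=-5
add esi, 19 → esi=(-5)+19=14
add ecx, 4 → ecx=112+4=116
sub edi, 2 → edi=2-2=0
cmp edi, 0  (cmp 0,0)
jne L1: not taken
mov [108], esi → M[108]=14
halt.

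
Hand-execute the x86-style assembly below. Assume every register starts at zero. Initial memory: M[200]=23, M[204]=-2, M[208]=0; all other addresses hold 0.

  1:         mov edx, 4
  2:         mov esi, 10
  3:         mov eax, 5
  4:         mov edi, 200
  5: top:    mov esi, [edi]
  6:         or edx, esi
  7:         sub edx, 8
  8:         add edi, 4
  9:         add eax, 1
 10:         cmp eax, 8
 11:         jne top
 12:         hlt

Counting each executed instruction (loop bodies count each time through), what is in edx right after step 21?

-17

mov edx, 4 → edx=4
mov esi, 10 → esi=10
mov eax, 5 → eax=5
mov edi, 200 → edi=200
mov esi, [edi] → esi=M[200]=23
or edx, esi → edx=4|23=23
sub edx, 8 → edx=23-8=15
add edi, 4 → edi=200+4=204
add eax, 1 → eax=5+1=6
cmp eax, 8  (cmp 6,8)
jne top: taken
mov esi, [edi] → esi=M[204]=-2
or edx, esi → edx=15|(-2)=-1
sub edx, 8 → edx=(-1)-8=-9
add edi, 4 → edi=204+4=208
add eax, 1 → eax=6+1=7
cmp eax, 8  (cmp 7,8)
jne top: taken
mov esi, [edi] → esi=M[208]=0
or edx, esi → edx=(-9)|0=-9
sub edx, 8 → edx=(-9)-8=-17
After step 21: edx = -17.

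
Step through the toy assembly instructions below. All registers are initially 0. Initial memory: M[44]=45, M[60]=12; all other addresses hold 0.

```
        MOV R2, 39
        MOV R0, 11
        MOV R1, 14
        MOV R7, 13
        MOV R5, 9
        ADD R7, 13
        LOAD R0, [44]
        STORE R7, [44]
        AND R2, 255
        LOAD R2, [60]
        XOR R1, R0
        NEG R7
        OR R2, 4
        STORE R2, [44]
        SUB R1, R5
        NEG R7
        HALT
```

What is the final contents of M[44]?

12

after MOV R2, 39: R2=39
after MOV R0, 11: R0=11
after MOV R1, 14: R1=14
after MOV R7, 13: R7=13
after MOV R5, 9: R5=9
after ADD R7, 13: R7=13+13=26
after LOAD R0, [44]: R0=M[44]=45
STORE R7, [44] → M[44]=26
after AND R2, 255: R2=39&255=39
after LOAD R2, [60]: R2=M[60]=12
after XOR R1, R0: R1=14^45=35
after NEG R7: R7=-(26)=-26
after OR R2, 4: R2=12|4=12
STORE R2, [44] → M[44]=12
after SUB R1, R5: R1=35-9=26
after NEG R7: R7=-(-26)=26
halt.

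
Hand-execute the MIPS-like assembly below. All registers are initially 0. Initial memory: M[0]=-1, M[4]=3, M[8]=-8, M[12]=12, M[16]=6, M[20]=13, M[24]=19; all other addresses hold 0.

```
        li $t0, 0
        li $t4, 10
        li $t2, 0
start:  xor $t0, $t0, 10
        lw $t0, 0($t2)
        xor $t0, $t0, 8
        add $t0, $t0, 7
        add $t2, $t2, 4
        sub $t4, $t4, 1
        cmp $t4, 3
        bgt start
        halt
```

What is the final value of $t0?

after li $t0, 0: $t0=0
after li $t4, 10: $t4=10
after li $t2, 0: $t2=0
after xor $t0, $t0, 10: $t0=0^10=10
after lw $t0, 0($t2): $t0=M[0]=-1
after xor $t0, $t0, 8: $t0=(-1)^8=-9
after add $t0, $t0, 7: $t0=(-9)+7=-2
after add $t2, $t2, 4: $t2=0+4=4
after sub $t4, $t4, 1: $t4=10-1=9
cmp $t4, 3  (cmp 9,3)
bgt start: taken
after xor $t0, $t0, 10: $t0=(-2)^10=-12
after lw $t0, 0($t2): $t0=M[4]=3
after xor $t0, $t0, 8: $t0=3^8=11
after add $t0, $t0, 7: $t0=11+7=18
after add $t2, $t2, 4: $t2=4+4=8
after sub $t4, $t4, 1: $t4=9-1=8
cmp $t4, 3  (cmp 8,3)
bgt start: taken
after xor $t0, $t0, 10: $t0=18^10=24
after lw $t0, 0($t2): $t0=M[8]=-8
after xor $t0, $t0, 8: $t0=(-8)^8=-16
after add $t0, $t0, 7: $t0=(-16)+7=-9
after add $t2, $t2, 4: $t2=8+4=12
after sub $t4, $t4, 1: $t4=8-1=7
cmp $t4, 3  (cmp 7,3)
bgt start: taken
after xor $t0, $t0, 10: $t0=(-9)^10=-3
after lw $t0, 0($t2): $t0=M[12]=12
after xor $t0, $t0, 8: $t0=12^8=4
after add $t0, $t0, 7: $t0=4+7=11
after add $t2, $t2, 4: $t2=12+4=16
after sub $t4, $t4, 1: $t4=7-1=6
cmp $t4, 3  (cmp 6,3)
bgt start: taken
after xor $t0, $t0, 10: $t0=11^10=1
after lw $t0, 0($t2): $t0=M[16]=6
after xor $t0, $t0, 8: $t0=6^8=14
after add $t0, $t0, 7: $t0=14+7=21
after add $t2, $t2, 4: $t2=16+4=20
after sub $t4, $t4, 1: $t4=6-1=5
cmp $t4, 3  (cmp 5,3)
bgt start: taken
after xor $t0, $t0, 10: $t0=21^10=31
after lw $t0, 0($t2): $t0=M[20]=13
after xor $t0, $t0, 8: $t0=13^8=5
after add $t0, $t0, 7: $t0=5+7=12
after add $t2, $t2, 4: $t2=20+4=24
after sub $t4, $t4, 1: $t4=5-1=4
cmp $t4, 3  (cmp 4,3)
bgt start: taken
after xor $t0, $t0, 10: $t0=12^10=6
after lw $t0, 0($t2): $t0=M[24]=19
after xor $t0, $t0, 8: $t0=19^8=27
after add $t0, $t0, 7: $t0=27+7=34
after add $t2, $t2, 4: $t2=24+4=28
after sub $t4, $t4, 1: $t4=4-1=3
cmp $t4, 3  (cmp 3,3)
bgt start: not taken
halt.

34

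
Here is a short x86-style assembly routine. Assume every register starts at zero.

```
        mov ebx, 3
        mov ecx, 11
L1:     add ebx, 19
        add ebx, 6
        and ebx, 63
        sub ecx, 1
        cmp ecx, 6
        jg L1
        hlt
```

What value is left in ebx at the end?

0

ebx=3
ecx=11
ebx=3+19=22
ebx=22+6=28
ebx=28&63=28
ecx=11-1=10
cmp ecx, 6  (cmp 10,6)
jg L1: taken
ebx=28+19=47
ebx=47+6=53
ebx=53&63=53
ecx=10-1=9
cmp ecx, 6  (cmp 9,6)
jg L1: taken
ebx=53+19=72
ebx=72+6=78
ebx=78&63=14
ecx=9-1=8
cmp ecx, 6  (cmp 8,6)
jg L1: taken
ebx=14+19=33
ebx=33+6=39
ebx=39&63=39
ecx=8-1=7
cmp ecx, 6  (cmp 7,6)
jg L1: taken
ebx=39+19=58
ebx=58+6=64
ebx=64&63=0
ecx=7-1=6
cmp ecx, 6  (cmp 6,6)
jg L1: not taken
halt.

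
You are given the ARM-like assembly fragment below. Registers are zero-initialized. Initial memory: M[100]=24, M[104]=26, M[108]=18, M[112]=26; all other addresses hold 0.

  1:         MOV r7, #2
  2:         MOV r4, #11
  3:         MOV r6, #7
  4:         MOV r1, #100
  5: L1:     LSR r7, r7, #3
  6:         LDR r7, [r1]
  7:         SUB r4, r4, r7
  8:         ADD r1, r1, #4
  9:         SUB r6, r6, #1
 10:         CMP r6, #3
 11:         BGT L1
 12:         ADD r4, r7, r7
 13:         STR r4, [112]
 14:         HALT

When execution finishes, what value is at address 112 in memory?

52

after MOV r7, #2: r7=2
after MOV r4, #11: r4=11
after MOV r6, #7: r6=7
after MOV r1, #100: r1=100
after LSR r7, r7, #3: r7=2>>3=0
after LDR r7, [r1]: r7=M[100]=24
after SUB r4, r4, r7: r4=11-24=-13
after ADD r1, r1, #4: r1=100+4=104
after SUB r6, r6, #1: r6=7-1=6
CMP r6, #3  (cmp 6,3)
BGT L1: taken
after LSR r7, r7, #3: r7=24>>3=3
after LDR r7, [r1]: r7=M[104]=26
after SUB r4, r4, r7: r4=(-13)-26=-39
after ADD r1, r1, #4: r1=104+4=108
after SUB r6, r6, #1: r6=6-1=5
CMP r6, #3  (cmp 5,3)
BGT L1: taken
after LSR r7, r7, #3: r7=26>>3=3
after LDR r7, [r1]: r7=M[108]=18
after SUB r4, r4, r7: r4=(-39)-18=-57
after ADD r1, r1, #4: r1=108+4=112
after SUB r6, r6, #1: r6=5-1=4
CMP r6, #3  (cmp 4,3)
BGT L1: taken
after LSR r7, r7, #3: r7=18>>3=2
after LDR r7, [r1]: r7=M[112]=26
after SUB r4, r4, r7: r4=(-57)-26=-83
after ADD r1, r1, #4: r1=112+4=116
after SUB r6, r6, #1: r6=4-1=3
CMP r6, #3  (cmp 3,3)
BGT L1: not taken
after ADD r4, r7, r7: r4=26+26=52
STR r4, [112] → M[112]=52
halt.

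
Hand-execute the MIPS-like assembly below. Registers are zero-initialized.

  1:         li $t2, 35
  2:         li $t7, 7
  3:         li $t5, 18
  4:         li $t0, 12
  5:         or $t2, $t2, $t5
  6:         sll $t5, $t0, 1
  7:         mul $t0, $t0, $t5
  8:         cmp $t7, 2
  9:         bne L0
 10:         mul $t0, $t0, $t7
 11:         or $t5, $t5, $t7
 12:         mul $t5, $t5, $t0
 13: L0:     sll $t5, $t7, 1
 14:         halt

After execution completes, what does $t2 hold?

$t2=35
$t7=7
$t5=18
$t0=12
$t2=35|18=51
$t5=12<<1=24
$t0=12*24=288
cmp $t7, 2  (cmp 7,2)
bne L0: taken
$t5=7<<1=14
halt.

51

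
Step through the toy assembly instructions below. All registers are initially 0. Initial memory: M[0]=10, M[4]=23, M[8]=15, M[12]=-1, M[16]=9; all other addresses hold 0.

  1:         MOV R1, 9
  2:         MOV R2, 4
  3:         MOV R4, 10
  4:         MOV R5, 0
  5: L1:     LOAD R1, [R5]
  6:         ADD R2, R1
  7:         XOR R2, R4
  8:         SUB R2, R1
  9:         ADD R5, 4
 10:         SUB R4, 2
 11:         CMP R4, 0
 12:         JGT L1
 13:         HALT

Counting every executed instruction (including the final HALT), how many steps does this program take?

MOV R1, 9 → R1=9
MOV R2, 4 → R2=4
MOV R4, 10 → R4=10
MOV R5, 0 → R5=0
LOAD R1, [R5] → R1=M[0]=10
ADD R2, R1 → R2=4+10=14
XOR R2, R4 → R2=14^10=4
SUB R2, R1 → R2=4-10=-6
ADD R5, 4 → R5=0+4=4
SUB R4, 2 → R4=10-2=8
CMP R4, 0  (cmp 8,0)
JGT L1: taken
LOAD R1, [R5] → R1=M[4]=23
ADD R2, R1 → R2=(-6)+23=17
XOR R2, R4 → R2=17^8=25
SUB R2, R1 → R2=25-23=2
ADD R5, 4 → R5=4+4=8
SUB R4, 2 → R4=8-2=6
CMP R4, 0  (cmp 6,0)
JGT L1: taken
LOAD R1, [R5] → R1=M[8]=15
ADD R2, R1 → R2=2+15=17
XOR R2, R4 → R2=17^6=23
SUB R2, R1 → R2=23-15=8
ADD R5, 4 → R5=8+4=12
SUB R4, 2 → R4=6-2=4
CMP R4, 0  (cmp 4,0)
JGT L1: taken
LOAD R1, [R5] → R1=M[12]=-1
ADD R2, R1 → R2=8+(-1)=7
XOR R2, R4 → R2=7^4=3
SUB R2, R1 → R2=3-(-1)=4
ADD R5, 4 → R5=12+4=16
SUB R4, 2 → R4=4-2=2
CMP R4, 0  (cmp 2,0)
JGT L1: taken
LOAD R1, [R5] → R1=M[16]=9
ADD R2, R1 → R2=4+9=13
XOR R2, R4 → R2=13^2=15
SUB R2, R1 → R2=15-9=6
ADD R5, 4 → R5=16+4=20
SUB R4, 2 → R4=2-2=0
CMP R4, 0  (cmp 0,0)
JGT L1: not taken
halt.
Total executed instructions: 45.

45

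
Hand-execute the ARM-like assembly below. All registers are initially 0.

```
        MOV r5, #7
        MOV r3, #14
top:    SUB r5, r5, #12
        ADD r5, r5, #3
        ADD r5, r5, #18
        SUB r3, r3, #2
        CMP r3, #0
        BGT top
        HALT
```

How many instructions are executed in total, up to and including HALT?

after MOV r5, #7: r5=7
after MOV r3, #14: r3=14
after SUB r5, r5, #12: r5=7-12=-5
after ADD r5, r5, #3: r5=(-5)+3=-2
after ADD r5, r5, #18: r5=(-2)+18=16
after SUB r3, r3, #2: r3=14-2=12
CMP r3, #0  (cmp 12,0)
BGT top: taken
after SUB r5, r5, #12: r5=16-12=4
after ADD r5, r5, #3: r5=4+3=7
after ADD r5, r5, #18: r5=7+18=25
after SUB r3, r3, #2: r3=12-2=10
CMP r3, #0  (cmp 10,0)
BGT top: taken
after SUB r5, r5, #12: r5=25-12=13
after ADD r5, r5, #3: r5=13+3=16
after ADD r5, r5, #18: r5=16+18=34
after SUB r3, r3, #2: r3=10-2=8
CMP r3, #0  (cmp 8,0)
BGT top: taken
after SUB r5, r5, #12: r5=34-12=22
after ADD r5, r5, #3: r5=22+3=25
after ADD r5, r5, #18: r5=25+18=43
after SUB r3, r3, #2: r3=8-2=6
CMP r3, #0  (cmp 6,0)
BGT top: taken
after SUB r5, r5, #12: r5=43-12=31
after ADD r5, r5, #3: r5=31+3=34
after ADD r5, r5, #18: r5=34+18=52
after SUB r3, r3, #2: r3=6-2=4
CMP r3, #0  (cmp 4,0)
BGT top: taken
after SUB r5, r5, #12: r5=52-12=40
after ADD r5, r5, #3: r5=40+3=43
after ADD r5, r5, #18: r5=43+18=61
after SUB r3, r3, #2: r3=4-2=2
CMP r3, #0  (cmp 2,0)
BGT top: taken
after SUB r5, r5, #12: r5=61-12=49
after ADD r5, r5, #3: r5=49+3=52
after ADD r5, r5, #18: r5=52+18=70
after SUB r3, r3, #2: r3=2-2=0
CMP r3, #0  (cmp 0,0)
BGT top: not taken
halt.
Total executed instructions: 45.

45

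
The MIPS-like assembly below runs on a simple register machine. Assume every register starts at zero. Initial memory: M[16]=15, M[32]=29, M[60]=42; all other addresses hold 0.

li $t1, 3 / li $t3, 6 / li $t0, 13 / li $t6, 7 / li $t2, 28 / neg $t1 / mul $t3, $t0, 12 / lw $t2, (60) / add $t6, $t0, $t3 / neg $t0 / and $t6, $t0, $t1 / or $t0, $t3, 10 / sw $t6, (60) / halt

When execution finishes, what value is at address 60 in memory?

$t1=3
$t3=6
$t0=13
$t6=7
$t2=28
$t1=-(3)=-3
$t3=13*12=156
$t2=M[60]=42
$t6=13+156=169
$t0=-(13)=-13
$t6=(-13)&(-3)=-15
$t0=156|10=158
sw $t6, (60) → M[60]=-15
halt.

-15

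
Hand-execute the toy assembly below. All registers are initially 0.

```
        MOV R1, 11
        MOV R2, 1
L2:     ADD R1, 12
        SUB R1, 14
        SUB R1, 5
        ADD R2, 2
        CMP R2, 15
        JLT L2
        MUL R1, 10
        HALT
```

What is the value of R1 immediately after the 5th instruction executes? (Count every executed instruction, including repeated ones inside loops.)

4

after MOV R1, 11: R1=11
after MOV R2, 1: R2=1
after ADD R1, 12: R1=11+12=23
after SUB R1, 14: R1=23-14=9
after SUB R1, 5: R1=9-5=4
After step 5: R1 = 4.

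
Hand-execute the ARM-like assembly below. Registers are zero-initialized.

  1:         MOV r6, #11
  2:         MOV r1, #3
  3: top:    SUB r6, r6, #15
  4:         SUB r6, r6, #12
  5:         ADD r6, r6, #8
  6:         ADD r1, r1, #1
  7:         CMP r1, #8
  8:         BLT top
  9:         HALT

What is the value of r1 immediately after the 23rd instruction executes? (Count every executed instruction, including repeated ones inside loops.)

6

r6=11
r1=3
r6=11-15=-4
r6=(-4)-12=-16
r6=(-16)+8=-8
r1=3+1=4
CMP r1, #8  (cmp 4,8)
BLT top: taken
r6=(-8)-15=-23
r6=(-23)-12=-35
r6=(-35)+8=-27
r1=4+1=5
CMP r1, #8  (cmp 5,8)
BLT top: taken
r6=(-27)-15=-42
r6=(-42)-12=-54
r6=(-54)+8=-46
r1=5+1=6
CMP r1, #8  (cmp 6,8)
BLT top: taken
r6=(-46)-15=-61
r6=(-61)-12=-73
r6=(-73)+8=-65
After step 23: r1 = 6.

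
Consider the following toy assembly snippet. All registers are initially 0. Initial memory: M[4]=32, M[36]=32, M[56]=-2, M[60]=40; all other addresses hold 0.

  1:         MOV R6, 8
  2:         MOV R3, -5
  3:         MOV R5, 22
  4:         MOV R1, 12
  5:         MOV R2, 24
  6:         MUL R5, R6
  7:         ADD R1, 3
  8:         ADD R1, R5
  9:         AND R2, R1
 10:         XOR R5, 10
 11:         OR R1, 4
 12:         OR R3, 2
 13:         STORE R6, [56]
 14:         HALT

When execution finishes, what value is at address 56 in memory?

8

MOV R6, 8 → R6=8
MOV R3, -5 → R3=-5
MOV R5, 22 → R5=22
MOV R1, 12 → R1=12
MOV R2, 24 → R2=24
MUL R5, R6 → R5=22*8=176
ADD R1, 3 → R1=12+3=15
ADD R1, R5 → R1=15+176=191
AND R2, R1 → R2=24&191=24
XOR R5, 10 → R5=176^10=186
OR R1, 4 → R1=191|4=191
OR R3, 2 → R3=(-5)|2=-5
STORE R6, [56] → M[56]=8
halt.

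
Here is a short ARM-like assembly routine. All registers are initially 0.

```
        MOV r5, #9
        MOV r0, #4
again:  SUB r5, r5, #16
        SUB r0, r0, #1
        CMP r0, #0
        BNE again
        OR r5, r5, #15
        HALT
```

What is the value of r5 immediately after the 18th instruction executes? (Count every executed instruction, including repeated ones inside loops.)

-55

MOV r5, #9 → r5=9
MOV r0, #4 → r0=4
SUB r5, r5, #16 → r5=9-16=-7
SUB r0, r0, #1 → r0=4-1=3
CMP r0, #0  (cmp 3,0)
BNE again: taken
SUB r5, r5, #16 → r5=(-7)-16=-23
SUB r0, r0, #1 → r0=3-1=2
CMP r0, #0  (cmp 2,0)
BNE again: taken
SUB r5, r5, #16 → r5=(-23)-16=-39
SUB r0, r0, #1 → r0=2-1=1
CMP r0, #0  (cmp 1,0)
BNE again: taken
SUB r5, r5, #16 → r5=(-39)-16=-55
SUB r0, r0, #1 → r0=1-1=0
CMP r0, #0  (cmp 0,0)
BNE again: not taken
After step 18: r5 = -55.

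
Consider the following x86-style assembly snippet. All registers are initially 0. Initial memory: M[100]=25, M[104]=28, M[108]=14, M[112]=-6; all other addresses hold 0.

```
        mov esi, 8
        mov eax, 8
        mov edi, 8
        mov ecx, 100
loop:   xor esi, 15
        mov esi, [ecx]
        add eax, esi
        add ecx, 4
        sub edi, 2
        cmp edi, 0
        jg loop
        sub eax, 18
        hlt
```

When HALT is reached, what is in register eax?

51

mov esi, 8 → esi=8
mov eax, 8 → eax=8
mov edi, 8 → edi=8
mov ecx, 100 → ecx=100
xor esi, 15 → esi=8^15=7
mov esi, [ecx] → esi=M[100]=25
add eax, esi → eax=8+25=33
add ecx, 4 → ecx=100+4=104
sub edi, 2 → edi=8-2=6
cmp edi, 0  (cmp 6,0)
jg loop: taken
xor esi, 15 → esi=25^15=22
mov esi, [ecx] → esi=M[104]=28
add eax, esi → eax=33+28=61
add ecx, 4 → ecx=104+4=108
sub edi, 2 → edi=6-2=4
cmp edi, 0  (cmp 4,0)
jg loop: taken
xor esi, 15 → esi=28^15=19
mov esi, [ecx] → esi=M[108]=14
add eax, esi → eax=61+14=75
add ecx, 4 → ecx=108+4=112
sub edi, 2 → edi=4-2=2
cmp edi, 0  (cmp 2,0)
jg loop: taken
xor esi, 15 → esi=14^15=1
mov esi, [ecx] → esi=M[112]=-6
add eax, esi → eax=75+(-6)=69
add ecx, 4 → ecx=112+4=116
sub edi, 2 → edi=2-2=0
cmp edi, 0  (cmp 0,0)
jg loop: not taken
sub eax, 18 → eax=69-18=51
halt.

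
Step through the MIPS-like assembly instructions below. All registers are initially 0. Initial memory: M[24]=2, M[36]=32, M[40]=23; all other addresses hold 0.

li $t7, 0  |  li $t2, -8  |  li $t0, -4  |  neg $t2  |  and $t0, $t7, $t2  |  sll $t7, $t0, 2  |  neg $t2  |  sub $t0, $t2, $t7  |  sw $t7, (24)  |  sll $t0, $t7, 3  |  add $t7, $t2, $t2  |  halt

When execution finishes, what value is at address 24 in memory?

$t7=0
$t2=-8
$t0=-4
$t2=-(-8)=8
$t0=0&8=0
$t7=0<<2=0
$t2=-(8)=-8
$t0=(-8)-0=-8
sw $t7, (24) → M[24]=0
$t0=0<<3=0
$t7=(-8)+(-8)=-16
halt.

0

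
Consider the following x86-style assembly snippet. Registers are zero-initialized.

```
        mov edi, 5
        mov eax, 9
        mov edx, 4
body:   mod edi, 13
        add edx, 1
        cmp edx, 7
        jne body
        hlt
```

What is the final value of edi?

5

after mov edi, 5: edi=5
after mov eax, 9: eax=9
after mov edx, 4: edx=4
after mod edi, 13: edi=5%13=5
after add edx, 1: edx=4+1=5
cmp edx, 7  (cmp 5,7)
jne body: taken
after mod edi, 13: edi=5%13=5
after add edx, 1: edx=5+1=6
cmp edx, 7  (cmp 6,7)
jne body: taken
after mod edi, 13: edi=5%13=5
after add edx, 1: edx=6+1=7
cmp edx, 7  (cmp 7,7)
jne body: not taken
halt.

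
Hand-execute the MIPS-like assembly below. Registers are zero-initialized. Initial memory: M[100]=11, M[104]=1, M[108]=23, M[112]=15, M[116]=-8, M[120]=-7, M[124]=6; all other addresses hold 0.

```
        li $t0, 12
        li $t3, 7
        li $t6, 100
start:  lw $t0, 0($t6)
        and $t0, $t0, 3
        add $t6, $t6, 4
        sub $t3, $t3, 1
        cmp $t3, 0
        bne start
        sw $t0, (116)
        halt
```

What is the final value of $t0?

2

$t0=12
$t3=7
$t6=100
$t0=M[100]=11
$t0=11&3=3
$t6=100+4=104
$t3=7-1=6
cmp $t3, 0  (cmp 6,0)
bne start: taken
$t0=M[104]=1
$t0=1&3=1
$t6=104+4=108
$t3=6-1=5
cmp $t3, 0  (cmp 5,0)
bne start: taken
$t0=M[108]=23
$t0=23&3=3
$t6=108+4=112
$t3=5-1=4
cmp $t3, 0  (cmp 4,0)
bne start: taken
$t0=M[112]=15
$t0=15&3=3
$t6=112+4=116
$t3=4-1=3
cmp $t3, 0  (cmp 3,0)
bne start: taken
$t0=M[116]=-8
$t0=(-8)&3=0
$t6=116+4=120
$t3=3-1=2
cmp $t3, 0  (cmp 2,0)
bne start: taken
$t0=M[120]=-7
$t0=(-7)&3=1
$t6=120+4=124
$t3=2-1=1
cmp $t3, 0  (cmp 1,0)
bne start: taken
$t0=M[124]=6
$t0=6&3=2
$t6=124+4=128
$t3=1-1=0
cmp $t3, 0  (cmp 0,0)
bne start: not taken
sw $t0, (116) → M[116]=2
halt.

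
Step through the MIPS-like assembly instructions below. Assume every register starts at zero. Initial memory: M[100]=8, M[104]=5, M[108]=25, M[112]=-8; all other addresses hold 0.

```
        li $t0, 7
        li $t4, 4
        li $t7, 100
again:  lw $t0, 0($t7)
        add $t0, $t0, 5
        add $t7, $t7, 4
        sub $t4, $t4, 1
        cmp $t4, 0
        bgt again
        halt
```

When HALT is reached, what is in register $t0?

after li $t0, 7: $t0=7
after li $t4, 4: $t4=4
after li $t7, 100: $t7=100
after lw $t0, 0($t7): $t0=M[100]=8
after add $t0, $t0, 5: $t0=8+5=13
after add $t7, $t7, 4: $t7=100+4=104
after sub $t4, $t4, 1: $t4=4-1=3
cmp $t4, 0  (cmp 3,0)
bgt again: taken
after lw $t0, 0($t7): $t0=M[104]=5
after add $t0, $t0, 5: $t0=5+5=10
after add $t7, $t7, 4: $t7=104+4=108
after sub $t4, $t4, 1: $t4=3-1=2
cmp $t4, 0  (cmp 2,0)
bgt again: taken
after lw $t0, 0($t7): $t0=M[108]=25
after add $t0, $t0, 5: $t0=25+5=30
after add $t7, $t7, 4: $t7=108+4=112
after sub $t4, $t4, 1: $t4=2-1=1
cmp $t4, 0  (cmp 1,0)
bgt again: taken
after lw $t0, 0($t7): $t0=M[112]=-8
after add $t0, $t0, 5: $t0=(-8)+5=-3
after add $t7, $t7, 4: $t7=112+4=116
after sub $t4, $t4, 1: $t4=1-1=0
cmp $t4, 0  (cmp 0,0)
bgt again: not taken
halt.

-3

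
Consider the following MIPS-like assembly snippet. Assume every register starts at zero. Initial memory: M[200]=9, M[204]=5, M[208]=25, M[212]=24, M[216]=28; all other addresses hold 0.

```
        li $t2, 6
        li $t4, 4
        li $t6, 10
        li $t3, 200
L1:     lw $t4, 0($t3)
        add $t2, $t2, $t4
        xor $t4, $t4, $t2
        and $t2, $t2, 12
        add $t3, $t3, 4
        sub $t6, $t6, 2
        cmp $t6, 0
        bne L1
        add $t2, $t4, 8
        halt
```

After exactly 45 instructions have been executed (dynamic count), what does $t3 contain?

$t2=6
$t4=4
$t6=10
$t3=200
$t4=M[200]=9
$t2=6+9=15
$t4=9^15=6
$t2=15&12=12
$t3=200+4=204
$t6=10-2=8
cmp $t6, 0  (cmp 8,0)
bne L1: taken
$t4=M[204]=5
$t2=12+5=17
$t4=5^17=20
$t2=17&12=0
$t3=204+4=208
$t6=8-2=6
cmp $t6, 0  (cmp 6,0)
bne L1: taken
$t4=M[208]=25
$t2=0+25=25
$t4=25^25=0
$t2=25&12=8
$t3=208+4=212
$t6=6-2=4
cmp $t6, 0  (cmp 4,0)
bne L1: taken
$t4=M[212]=24
$t2=8+24=32
$t4=24^32=56
$t2=32&12=0
$t3=212+4=216
$t6=4-2=2
cmp $t6, 0  (cmp 2,0)
bne L1: taken
$t4=M[216]=28
$t2=0+28=28
$t4=28^28=0
$t2=28&12=12
$t3=216+4=220
$t6=2-2=0
cmp $t6, 0  (cmp 0,0)
bne L1: not taken
$t2=0+8=8
After step 45: $t3 = 220.

220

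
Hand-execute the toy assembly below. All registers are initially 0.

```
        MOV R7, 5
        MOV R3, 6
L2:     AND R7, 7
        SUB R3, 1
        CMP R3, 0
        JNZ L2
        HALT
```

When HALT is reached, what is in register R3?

after MOV R7, 5: R7=5
after MOV R3, 6: R3=6
after AND R7, 7: R7=5&7=5
after SUB R3, 1: R3=6-1=5
CMP R3, 0  (cmp 5,0)
JNZ L2: taken
after AND R7, 7: R7=5&7=5
after SUB R3, 1: R3=5-1=4
CMP R3, 0  (cmp 4,0)
JNZ L2: taken
after AND R7, 7: R7=5&7=5
after SUB R3, 1: R3=4-1=3
CMP R3, 0  (cmp 3,0)
JNZ L2: taken
after AND R7, 7: R7=5&7=5
after SUB R3, 1: R3=3-1=2
CMP R3, 0  (cmp 2,0)
JNZ L2: taken
after AND R7, 7: R7=5&7=5
after SUB R3, 1: R3=2-1=1
CMP R3, 0  (cmp 1,0)
JNZ L2: taken
after AND R7, 7: R7=5&7=5
after SUB R3, 1: R3=1-1=0
CMP R3, 0  (cmp 0,0)
JNZ L2: not taken
halt.

0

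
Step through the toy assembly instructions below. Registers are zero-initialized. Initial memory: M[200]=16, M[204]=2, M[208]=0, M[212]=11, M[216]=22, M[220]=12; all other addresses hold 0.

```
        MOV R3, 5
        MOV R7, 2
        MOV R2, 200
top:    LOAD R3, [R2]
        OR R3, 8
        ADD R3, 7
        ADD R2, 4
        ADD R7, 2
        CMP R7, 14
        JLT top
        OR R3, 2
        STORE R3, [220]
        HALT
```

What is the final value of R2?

after MOV R3, 5: R3=5
after MOV R7, 2: R7=2
after MOV R2, 200: R2=200
after LOAD R3, [R2]: R3=M[200]=16
after OR R3, 8: R3=16|8=24
after ADD R3, 7: R3=24+7=31
after ADD R2, 4: R2=200+4=204
after ADD R7, 2: R7=2+2=4
CMP R7, 14  (cmp 4,14)
JLT top: taken
after LOAD R3, [R2]: R3=M[204]=2
after OR R3, 8: R3=2|8=10
after ADD R3, 7: R3=10+7=17
after ADD R2, 4: R2=204+4=208
after ADD R7, 2: R7=4+2=6
CMP R7, 14  (cmp 6,14)
JLT top: taken
after LOAD R3, [R2]: R3=M[208]=0
after OR R3, 8: R3=0|8=8
after ADD R3, 7: R3=8+7=15
after ADD R2, 4: R2=208+4=212
after ADD R7, 2: R7=6+2=8
CMP R7, 14  (cmp 8,14)
JLT top: taken
after LOAD R3, [R2]: R3=M[212]=11
after OR R3, 8: R3=11|8=11
after ADD R3, 7: R3=11+7=18
after ADD R2, 4: R2=212+4=216
after ADD R7, 2: R7=8+2=10
CMP R7, 14  (cmp 10,14)
JLT top: taken
after LOAD R3, [R2]: R3=M[216]=22
after OR R3, 8: R3=22|8=30
after ADD R3, 7: R3=30+7=37
after ADD R2, 4: R2=216+4=220
after ADD R7, 2: R7=10+2=12
CMP R7, 14  (cmp 12,14)
JLT top: taken
after LOAD R3, [R2]: R3=M[220]=12
after OR R3, 8: R3=12|8=12
after ADD R3, 7: R3=12+7=19
after ADD R2, 4: R2=220+4=224
after ADD R7, 2: R7=12+2=14
CMP R7, 14  (cmp 14,14)
JLT top: not taken
after OR R3, 2: R3=19|2=19
STORE R3, [220] → M[220]=19
halt.

224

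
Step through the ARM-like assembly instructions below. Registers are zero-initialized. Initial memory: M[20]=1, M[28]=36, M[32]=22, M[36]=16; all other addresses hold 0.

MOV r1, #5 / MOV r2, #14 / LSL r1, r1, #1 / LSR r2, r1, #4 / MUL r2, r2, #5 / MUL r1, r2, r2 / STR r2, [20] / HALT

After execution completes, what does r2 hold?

r1=5
r2=14
r1=5<<1=10
r2=10>>4=0
r2=0*5=0
r1=0*0=0
STR r2, [20] → M[20]=0
halt.

0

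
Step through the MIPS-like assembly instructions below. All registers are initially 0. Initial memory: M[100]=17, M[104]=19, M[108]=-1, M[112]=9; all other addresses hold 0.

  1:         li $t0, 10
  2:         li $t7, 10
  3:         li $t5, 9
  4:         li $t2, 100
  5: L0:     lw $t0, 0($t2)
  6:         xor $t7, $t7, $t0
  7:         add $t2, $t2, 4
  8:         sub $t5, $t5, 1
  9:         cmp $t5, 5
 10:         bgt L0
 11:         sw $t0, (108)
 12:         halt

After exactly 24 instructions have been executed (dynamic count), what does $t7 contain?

-2

li $t0, 10 → $t0=10
li $t7, 10 → $t7=10
li $t5, 9 → $t5=9
li $t2, 100 → $t2=100
lw $t0, 0($t2) → $t0=M[100]=17
xor $t7, $t7, $t0 → $t7=10^17=27
add $t2, $t2, 4 → $t2=100+4=104
sub $t5, $t5, 1 → $t5=9-1=8
cmp $t5, 5  (cmp 8,5)
bgt L0: taken
lw $t0, 0($t2) → $t0=M[104]=19
xor $t7, $t7, $t0 → $t7=27^19=8
add $t2, $t2, 4 → $t2=104+4=108
sub $t5, $t5, 1 → $t5=8-1=7
cmp $t5, 5  (cmp 7,5)
bgt L0: taken
lw $t0, 0($t2) → $t0=M[108]=-1
xor $t7, $t7, $t0 → $t7=8^(-1)=-9
add $t2, $t2, 4 → $t2=108+4=112
sub $t5, $t5, 1 → $t5=7-1=6
cmp $t5, 5  (cmp 6,5)
bgt L0: taken
lw $t0, 0($t2) → $t0=M[112]=9
xor $t7, $t7, $t0 → $t7=(-9)^9=-2
After step 24: $t7 = -2.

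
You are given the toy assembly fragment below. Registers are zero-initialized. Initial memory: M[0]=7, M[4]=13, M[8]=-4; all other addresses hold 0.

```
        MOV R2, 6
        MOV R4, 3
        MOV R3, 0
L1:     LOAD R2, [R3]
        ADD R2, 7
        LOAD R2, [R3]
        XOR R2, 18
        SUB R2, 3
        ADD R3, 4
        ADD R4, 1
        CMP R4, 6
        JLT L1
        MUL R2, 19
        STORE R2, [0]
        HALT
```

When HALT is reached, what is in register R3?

12

after MOV R2, 6: R2=6
after MOV R4, 3: R4=3
after MOV R3, 0: R3=0
after LOAD R2, [R3]: R2=M[0]=7
after ADD R2, 7: R2=7+7=14
after LOAD R2, [R3]: R2=M[0]=7
after XOR R2, 18: R2=7^18=21
after SUB R2, 3: R2=21-3=18
after ADD R3, 4: R3=0+4=4
after ADD R4, 1: R4=3+1=4
CMP R4, 6  (cmp 4,6)
JLT L1: taken
after LOAD R2, [R3]: R2=M[4]=13
after ADD R2, 7: R2=13+7=20
after LOAD R2, [R3]: R2=M[4]=13
after XOR R2, 18: R2=13^18=31
after SUB R2, 3: R2=31-3=28
after ADD R3, 4: R3=4+4=8
after ADD R4, 1: R4=4+1=5
CMP R4, 6  (cmp 5,6)
JLT L1: taken
after LOAD R2, [R3]: R2=M[8]=-4
after ADD R2, 7: R2=(-4)+7=3
after LOAD R2, [R3]: R2=M[8]=-4
after XOR R2, 18: R2=(-4)^18=-18
after SUB R2, 3: R2=(-18)-3=-21
after ADD R3, 4: R3=8+4=12
after ADD R4, 1: R4=5+1=6
CMP R4, 6  (cmp 6,6)
JLT L1: not taken
after MUL R2, 19: R2=(-21)*19=-399
STORE R2, [0] → M[0]=-399
halt.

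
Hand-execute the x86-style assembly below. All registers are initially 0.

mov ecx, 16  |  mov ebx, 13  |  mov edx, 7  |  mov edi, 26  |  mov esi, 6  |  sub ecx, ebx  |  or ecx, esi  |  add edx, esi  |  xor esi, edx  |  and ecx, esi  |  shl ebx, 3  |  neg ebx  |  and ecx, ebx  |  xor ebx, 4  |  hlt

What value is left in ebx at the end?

-100

mov ecx, 16 → ecx=16
mov ebx, 13 → ebx=13
mov edx, 7 → edx=7
mov edi, 26 → edi=26
mov esi, 6 → esi=6
sub ecx, ebx → ecx=16-13=3
or ecx, esi → ecx=3|6=7
add edx, esi → edx=7+6=13
xor esi, edx → esi=6^13=11
and ecx, esi → ecx=7&11=3
shl ebx, 3 → ebx=13<<3=104
neg ebx → ebx=-(104)=-104
and ecx, ebx → ecx=3&(-104)=0
xor ebx, 4 → ebx=(-104)^4=-100
halt.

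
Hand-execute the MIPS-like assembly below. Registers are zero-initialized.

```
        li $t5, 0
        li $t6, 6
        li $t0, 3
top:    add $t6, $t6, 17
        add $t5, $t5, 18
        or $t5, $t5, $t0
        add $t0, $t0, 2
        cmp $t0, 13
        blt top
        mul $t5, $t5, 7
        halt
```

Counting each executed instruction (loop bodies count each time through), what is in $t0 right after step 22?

9

li $t5, 0 → $t5=0
li $t6, 6 → $t6=6
li $t0, 3 → $t0=3
add $t6, $t6, 17 → $t6=6+17=23
add $t5, $t5, 18 → $t5=0+18=18
or $t5, $t5, $t0 → $t5=18|3=19
add $t0, $t0, 2 → $t0=3+2=5
cmp $t0, 13  (cmp 5,13)
blt top: taken
add $t6, $t6, 17 → $t6=23+17=40
add $t5, $t5, 18 → $t5=19+18=37
or $t5, $t5, $t0 → $t5=37|5=37
add $t0, $t0, 2 → $t0=5+2=7
cmp $t0, 13  (cmp 7,13)
blt top: taken
add $t6, $t6, 17 → $t6=40+17=57
add $t5, $t5, 18 → $t5=37+18=55
or $t5, $t5, $t0 → $t5=55|7=55
add $t0, $t0, 2 → $t0=7+2=9
cmp $t0, 13  (cmp 9,13)
blt top: taken
add $t6, $t6, 17 → $t6=57+17=74
After step 22: $t0 = 9.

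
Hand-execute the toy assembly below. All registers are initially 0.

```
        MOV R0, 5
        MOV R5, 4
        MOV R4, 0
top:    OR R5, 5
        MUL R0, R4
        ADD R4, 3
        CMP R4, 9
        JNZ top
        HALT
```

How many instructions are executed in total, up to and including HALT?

after MOV R0, 5: R0=5
after MOV R5, 4: R5=4
after MOV R4, 0: R4=0
after OR R5, 5: R5=4|5=5
after MUL R0, R4: R0=5*0=0
after ADD R4, 3: R4=0+3=3
CMP R4, 9  (cmp 3,9)
JNZ top: taken
after OR R5, 5: R5=5|5=5
after MUL R0, R4: R0=0*3=0
after ADD R4, 3: R4=3+3=6
CMP R4, 9  (cmp 6,9)
JNZ top: taken
after OR R5, 5: R5=5|5=5
after MUL R0, R4: R0=0*6=0
after ADD R4, 3: R4=6+3=9
CMP R4, 9  (cmp 9,9)
JNZ top: not taken
halt.
Total executed instructions: 19.

19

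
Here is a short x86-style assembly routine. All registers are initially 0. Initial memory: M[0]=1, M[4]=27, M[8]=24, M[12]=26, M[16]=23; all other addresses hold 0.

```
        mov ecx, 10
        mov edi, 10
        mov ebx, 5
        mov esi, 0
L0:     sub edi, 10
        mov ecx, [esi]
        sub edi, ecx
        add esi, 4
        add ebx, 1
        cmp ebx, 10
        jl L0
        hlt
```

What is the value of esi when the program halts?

after mov ecx, 10: ecx=10
after mov edi, 10: edi=10
after mov ebx, 5: ebx=5
after mov esi, 0: esi=0
after sub edi, 10: edi=10-10=0
after mov ecx, [esi]: ecx=M[0]=1
after sub edi, ecx: edi=0-1=-1
after add esi, 4: esi=0+4=4
after add ebx, 1: ebx=5+1=6
cmp ebx, 10  (cmp 6,10)
jl L0: taken
after sub edi, 10: edi=(-1)-10=-11
after mov ecx, [esi]: ecx=M[4]=27
after sub edi, ecx: edi=(-11)-27=-38
after add esi, 4: esi=4+4=8
after add ebx, 1: ebx=6+1=7
cmp ebx, 10  (cmp 7,10)
jl L0: taken
after sub edi, 10: edi=(-38)-10=-48
after mov ecx, [esi]: ecx=M[8]=24
after sub edi, ecx: edi=(-48)-24=-72
after add esi, 4: esi=8+4=12
after add ebx, 1: ebx=7+1=8
cmp ebx, 10  (cmp 8,10)
jl L0: taken
after sub edi, 10: edi=(-72)-10=-82
after mov ecx, [esi]: ecx=M[12]=26
after sub edi, ecx: edi=(-82)-26=-108
after add esi, 4: esi=12+4=16
after add ebx, 1: ebx=8+1=9
cmp ebx, 10  (cmp 9,10)
jl L0: taken
after sub edi, 10: edi=(-108)-10=-118
after mov ecx, [esi]: ecx=M[16]=23
after sub edi, ecx: edi=(-118)-23=-141
after add esi, 4: esi=16+4=20
after add ebx, 1: ebx=9+1=10
cmp ebx, 10  (cmp 10,10)
jl L0: not taken
halt.

20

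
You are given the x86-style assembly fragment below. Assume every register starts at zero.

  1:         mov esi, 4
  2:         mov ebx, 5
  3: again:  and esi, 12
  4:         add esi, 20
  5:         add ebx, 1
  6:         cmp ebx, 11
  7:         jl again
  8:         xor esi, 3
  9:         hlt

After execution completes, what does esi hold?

after mov esi, 4: esi=4
after mov ebx, 5: ebx=5
after and esi, 12: esi=4&12=4
after add esi, 20: esi=4+20=24
after add ebx, 1: ebx=5+1=6
cmp ebx, 11  (cmp 6,11)
jl again: taken
after and esi, 12: esi=24&12=8
after add esi, 20: esi=8+20=28
after add ebx, 1: ebx=6+1=7
cmp ebx, 11  (cmp 7,11)
jl again: taken
after and esi, 12: esi=28&12=12
after add esi, 20: esi=12+20=32
after add ebx, 1: ebx=7+1=8
cmp ebx, 11  (cmp 8,11)
jl again: taken
after and esi, 12: esi=32&12=0
after add esi, 20: esi=0+20=20
after add ebx, 1: ebx=8+1=9
cmp ebx, 11  (cmp 9,11)
jl again: taken
after and esi, 12: esi=20&12=4
after add esi, 20: esi=4+20=24
after add ebx, 1: ebx=9+1=10
cmp ebx, 11  (cmp 10,11)
jl again: taken
after and esi, 12: esi=24&12=8
after add esi, 20: esi=8+20=28
after add ebx, 1: ebx=10+1=11
cmp ebx, 11  (cmp 11,11)
jl again: not taken
after xor esi, 3: esi=28^3=31
halt.

31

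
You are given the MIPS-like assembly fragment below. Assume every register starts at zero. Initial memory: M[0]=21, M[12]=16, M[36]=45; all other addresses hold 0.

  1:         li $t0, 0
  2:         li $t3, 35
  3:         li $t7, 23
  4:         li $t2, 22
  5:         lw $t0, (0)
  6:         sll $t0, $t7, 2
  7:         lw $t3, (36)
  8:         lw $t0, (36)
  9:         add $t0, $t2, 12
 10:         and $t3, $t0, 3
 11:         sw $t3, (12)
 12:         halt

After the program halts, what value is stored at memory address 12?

li $t0, 0 → $t0=0
li $t3, 35 → $t3=35
li $t7, 23 → $t7=23
li $t2, 22 → $t2=22
lw $t0, (0) → $t0=M[0]=21
sll $t0, $t7, 2 → $t0=23<<2=92
lw $t3, (36) → $t3=M[36]=45
lw $t0, (36) → $t0=M[36]=45
add $t0, $t2, 12 → $t0=22+12=34
and $t3, $t0, 3 → $t3=34&3=2
sw $t3, (12) → M[12]=2
halt.

2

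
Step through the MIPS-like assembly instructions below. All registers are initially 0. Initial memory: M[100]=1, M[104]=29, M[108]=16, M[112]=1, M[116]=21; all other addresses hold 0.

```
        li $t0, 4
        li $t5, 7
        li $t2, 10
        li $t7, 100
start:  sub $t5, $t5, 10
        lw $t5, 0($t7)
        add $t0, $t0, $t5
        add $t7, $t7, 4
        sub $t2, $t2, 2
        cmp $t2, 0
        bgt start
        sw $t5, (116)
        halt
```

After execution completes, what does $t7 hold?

$t0=4
$t5=7
$t2=10
$t7=100
$t5=7-10=-3
$t5=M[100]=1
$t0=4+1=5
$t7=100+4=104
$t2=10-2=8
cmp $t2, 0  (cmp 8,0)
bgt start: taken
$t5=1-10=-9
$t5=M[104]=29
$t0=5+29=34
$t7=104+4=108
$t2=8-2=6
cmp $t2, 0  (cmp 6,0)
bgt start: taken
$t5=29-10=19
$t5=M[108]=16
$t0=34+16=50
$t7=108+4=112
$t2=6-2=4
cmp $t2, 0  (cmp 4,0)
bgt start: taken
$t5=16-10=6
$t5=M[112]=1
$t0=50+1=51
$t7=112+4=116
$t2=4-2=2
cmp $t2, 0  (cmp 2,0)
bgt start: taken
$t5=1-10=-9
$t5=M[116]=21
$t0=51+21=72
$t7=116+4=120
$t2=2-2=0
cmp $t2, 0  (cmp 0,0)
bgt start: not taken
sw $t5, (116) → M[116]=21
halt.

120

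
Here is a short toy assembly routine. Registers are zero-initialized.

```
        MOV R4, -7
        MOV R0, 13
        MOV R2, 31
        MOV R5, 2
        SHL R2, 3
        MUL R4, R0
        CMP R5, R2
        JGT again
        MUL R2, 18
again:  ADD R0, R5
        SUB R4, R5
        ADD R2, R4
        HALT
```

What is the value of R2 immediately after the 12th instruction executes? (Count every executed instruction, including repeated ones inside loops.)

R4=-7
R0=13
R2=31
R5=2
R2=31<<3=248
R4=(-7)*13=-91
CMP R5, R2  (cmp 2,248)
JGT again: not taken
R2=248*18=4464
R0=13+2=15
R4=(-91)-2=-93
R2=4464+(-93)=4371
After step 12: R2 = 4371.

4371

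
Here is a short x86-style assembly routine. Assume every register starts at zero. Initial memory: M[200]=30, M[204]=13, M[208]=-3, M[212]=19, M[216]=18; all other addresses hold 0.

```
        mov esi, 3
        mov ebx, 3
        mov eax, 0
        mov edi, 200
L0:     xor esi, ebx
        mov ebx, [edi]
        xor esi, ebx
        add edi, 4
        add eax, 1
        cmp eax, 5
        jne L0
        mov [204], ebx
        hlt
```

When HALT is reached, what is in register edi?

mov esi, 3 → esi=3
mov ebx, 3 → ebx=3
mov eax, 0 → eax=0
mov edi, 200 → edi=200
xor esi, ebx → esi=3^3=0
mov ebx, [edi] → ebx=M[200]=30
xor esi, ebx → esi=0^30=30
add edi, 4 → edi=200+4=204
add eax, 1 → eax=0+1=1
cmp eax, 5  (cmp 1,5)
jne L0: taken
xor esi, ebx → esi=30^30=0
mov ebx, [edi] → ebx=M[204]=13
xor esi, ebx → esi=0^13=13
add edi, 4 → edi=204+4=208
add eax, 1 → eax=1+1=2
cmp eax, 5  (cmp 2,5)
jne L0: taken
xor esi, ebx → esi=13^13=0
mov ebx, [edi] → ebx=M[208]=-3
xor esi, ebx → esi=0^(-3)=-3
add edi, 4 → edi=208+4=212
add eax, 1 → eax=2+1=3
cmp eax, 5  (cmp 3,5)
jne L0: taken
xor esi, ebx → esi=(-3)^(-3)=0
mov ebx, [edi] → ebx=M[212]=19
xor esi, ebx → esi=0^19=19
add edi, 4 → edi=212+4=216
add eax, 1 → eax=3+1=4
cmp eax, 5  (cmp 4,5)
jne L0: taken
xor esi, ebx → esi=19^19=0
mov ebx, [edi] → ebx=M[216]=18
xor esi, ebx → esi=0^18=18
add edi, 4 → edi=216+4=220
add eax, 1 → eax=4+1=5
cmp eax, 5  (cmp 5,5)
jne L0: not taken
mov [204], ebx → M[204]=18
halt.

220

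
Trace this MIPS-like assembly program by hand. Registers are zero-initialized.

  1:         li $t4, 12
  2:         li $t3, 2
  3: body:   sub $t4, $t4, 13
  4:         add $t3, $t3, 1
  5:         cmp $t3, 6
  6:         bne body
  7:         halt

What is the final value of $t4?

-40

after li $t4, 12: $t4=12
after li $t3, 2: $t3=2
after sub $t4, $t4, 13: $t4=12-13=-1
after add $t3, $t3, 1: $t3=2+1=3
cmp $t3, 6  (cmp 3,6)
bne body: taken
after sub $t4, $t4, 13: $t4=(-1)-13=-14
after add $t3, $t3, 1: $t3=3+1=4
cmp $t3, 6  (cmp 4,6)
bne body: taken
after sub $t4, $t4, 13: $t4=(-14)-13=-27
after add $t3, $t3, 1: $t3=4+1=5
cmp $t3, 6  (cmp 5,6)
bne body: taken
after sub $t4, $t4, 13: $t4=(-27)-13=-40
after add $t3, $t3, 1: $t3=5+1=6
cmp $t3, 6  (cmp 6,6)
bne body: not taken
halt.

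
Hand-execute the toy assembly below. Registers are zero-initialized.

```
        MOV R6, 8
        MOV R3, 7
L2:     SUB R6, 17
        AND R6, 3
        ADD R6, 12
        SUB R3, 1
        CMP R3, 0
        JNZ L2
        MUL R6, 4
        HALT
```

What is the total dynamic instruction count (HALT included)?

46

MOV R6, 8 → R6=8
MOV R3, 7 → R3=7
SUB R6, 17 → R6=8-17=-9
AND R6, 3 → R6=(-9)&3=3
ADD R6, 12 → R6=3+12=15
SUB R3, 1 → R3=7-1=6
CMP R3, 0  (cmp 6,0)
JNZ L2: taken
SUB R6, 17 → R6=15-17=-2
AND R6, 3 → R6=(-2)&3=2
ADD R6, 12 → R6=2+12=14
SUB R3, 1 → R3=6-1=5
CMP R3, 0  (cmp 5,0)
JNZ L2: taken
SUB R6, 17 → R6=14-17=-3
AND R6, 3 → R6=(-3)&3=1
ADD R6, 12 → R6=1+12=13
SUB R3, 1 → R3=5-1=4
CMP R3, 0  (cmp 4,0)
JNZ L2: taken
SUB R6, 17 → R6=13-17=-4
AND R6, 3 → R6=(-4)&3=0
ADD R6, 12 → R6=0+12=12
SUB R3, 1 → R3=4-1=3
CMP R3, 0  (cmp 3,0)
JNZ L2: taken
SUB R6, 17 → R6=12-17=-5
AND R6, 3 → R6=(-5)&3=3
ADD R6, 12 → R6=3+12=15
SUB R3, 1 → R3=3-1=2
CMP R3, 0  (cmp 2,0)
JNZ L2: taken
SUB R6, 17 → R6=15-17=-2
AND R6, 3 → R6=(-2)&3=2
ADD R6, 12 → R6=2+12=14
SUB R3, 1 → R3=2-1=1
CMP R3, 0  (cmp 1,0)
JNZ L2: taken
SUB R6, 17 → R6=14-17=-3
AND R6, 3 → R6=(-3)&3=1
ADD R6, 12 → R6=1+12=13
SUB R3, 1 → R3=1-1=0
CMP R3, 0  (cmp 0,0)
JNZ L2: not taken
MUL R6, 4 → R6=13*4=52
halt.
Total executed instructions: 46.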